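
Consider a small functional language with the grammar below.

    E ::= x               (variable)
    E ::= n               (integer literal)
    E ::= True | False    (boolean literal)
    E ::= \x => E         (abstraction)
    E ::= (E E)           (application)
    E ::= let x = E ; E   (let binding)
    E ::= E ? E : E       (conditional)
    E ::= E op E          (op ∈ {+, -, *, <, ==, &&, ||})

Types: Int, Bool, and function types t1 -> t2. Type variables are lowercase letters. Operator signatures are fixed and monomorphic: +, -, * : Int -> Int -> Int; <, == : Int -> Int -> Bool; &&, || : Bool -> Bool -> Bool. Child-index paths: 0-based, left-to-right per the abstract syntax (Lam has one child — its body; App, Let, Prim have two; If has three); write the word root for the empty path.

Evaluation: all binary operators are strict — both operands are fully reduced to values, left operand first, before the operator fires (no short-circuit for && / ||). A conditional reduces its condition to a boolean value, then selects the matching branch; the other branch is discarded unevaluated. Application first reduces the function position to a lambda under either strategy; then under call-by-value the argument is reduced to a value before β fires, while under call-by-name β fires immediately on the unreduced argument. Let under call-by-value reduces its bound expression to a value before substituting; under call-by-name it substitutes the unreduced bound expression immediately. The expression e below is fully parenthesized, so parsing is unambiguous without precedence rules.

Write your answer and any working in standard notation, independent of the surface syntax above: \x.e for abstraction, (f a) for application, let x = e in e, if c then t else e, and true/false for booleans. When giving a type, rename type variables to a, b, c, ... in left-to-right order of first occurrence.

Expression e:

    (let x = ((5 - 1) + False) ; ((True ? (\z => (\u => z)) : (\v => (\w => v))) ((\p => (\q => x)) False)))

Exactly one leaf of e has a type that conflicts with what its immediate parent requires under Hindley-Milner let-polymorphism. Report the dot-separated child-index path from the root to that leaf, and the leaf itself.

Answer: 0.1 : false

Derivation:
  unify Int ~ Int
  unify Int ~ Int
  unify Int ~ Int
  unify Bool ~ Int
  FAIL: mismatch Bool ~ Int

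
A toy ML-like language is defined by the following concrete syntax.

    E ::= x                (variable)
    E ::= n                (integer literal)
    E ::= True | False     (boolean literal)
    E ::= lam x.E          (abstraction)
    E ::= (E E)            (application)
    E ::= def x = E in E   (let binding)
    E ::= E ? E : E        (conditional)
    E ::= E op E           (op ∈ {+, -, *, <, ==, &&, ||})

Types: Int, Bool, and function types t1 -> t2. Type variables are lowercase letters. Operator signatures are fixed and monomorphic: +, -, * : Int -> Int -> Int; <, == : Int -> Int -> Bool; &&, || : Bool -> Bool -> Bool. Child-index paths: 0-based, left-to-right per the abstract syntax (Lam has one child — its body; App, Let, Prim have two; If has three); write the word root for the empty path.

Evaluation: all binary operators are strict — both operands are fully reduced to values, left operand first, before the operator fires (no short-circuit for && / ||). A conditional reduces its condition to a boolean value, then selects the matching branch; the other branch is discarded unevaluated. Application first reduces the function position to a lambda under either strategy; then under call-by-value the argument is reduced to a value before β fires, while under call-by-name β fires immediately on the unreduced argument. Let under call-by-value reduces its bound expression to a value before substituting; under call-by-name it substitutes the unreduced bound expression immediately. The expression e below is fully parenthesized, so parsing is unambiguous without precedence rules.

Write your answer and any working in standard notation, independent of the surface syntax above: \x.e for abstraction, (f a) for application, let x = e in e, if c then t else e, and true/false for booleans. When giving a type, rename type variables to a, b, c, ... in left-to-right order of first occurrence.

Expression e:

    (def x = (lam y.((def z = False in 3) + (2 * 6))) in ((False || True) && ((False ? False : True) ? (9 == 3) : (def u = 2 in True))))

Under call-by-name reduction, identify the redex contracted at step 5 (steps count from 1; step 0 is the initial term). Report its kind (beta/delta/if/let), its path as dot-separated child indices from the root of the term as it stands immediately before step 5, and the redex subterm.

Derivation:
step 0: (let x = (\y.((let z = false in 3) + (2 * 6))) in ((false || true) && (if (if false then false else true) then (9 == 3) else (let u = 2 in true))))
step 1: [let@root] ((false || true) && (if (if false then false else true) then (9 == 3) else (let u = 2 in true)))
step 2: [delta@0] (true && (if (if false then false else true) then (9 == 3) else (let u = 2 in true)))
step 3: [if@1.0] (true && (if true then (9 == 3) else (let u = 2 in true)))
step 4: [if@1] (true && (9 == 3))
step 5: [delta@1] (true && false)

Answer: delta at 1 : (9 == 3)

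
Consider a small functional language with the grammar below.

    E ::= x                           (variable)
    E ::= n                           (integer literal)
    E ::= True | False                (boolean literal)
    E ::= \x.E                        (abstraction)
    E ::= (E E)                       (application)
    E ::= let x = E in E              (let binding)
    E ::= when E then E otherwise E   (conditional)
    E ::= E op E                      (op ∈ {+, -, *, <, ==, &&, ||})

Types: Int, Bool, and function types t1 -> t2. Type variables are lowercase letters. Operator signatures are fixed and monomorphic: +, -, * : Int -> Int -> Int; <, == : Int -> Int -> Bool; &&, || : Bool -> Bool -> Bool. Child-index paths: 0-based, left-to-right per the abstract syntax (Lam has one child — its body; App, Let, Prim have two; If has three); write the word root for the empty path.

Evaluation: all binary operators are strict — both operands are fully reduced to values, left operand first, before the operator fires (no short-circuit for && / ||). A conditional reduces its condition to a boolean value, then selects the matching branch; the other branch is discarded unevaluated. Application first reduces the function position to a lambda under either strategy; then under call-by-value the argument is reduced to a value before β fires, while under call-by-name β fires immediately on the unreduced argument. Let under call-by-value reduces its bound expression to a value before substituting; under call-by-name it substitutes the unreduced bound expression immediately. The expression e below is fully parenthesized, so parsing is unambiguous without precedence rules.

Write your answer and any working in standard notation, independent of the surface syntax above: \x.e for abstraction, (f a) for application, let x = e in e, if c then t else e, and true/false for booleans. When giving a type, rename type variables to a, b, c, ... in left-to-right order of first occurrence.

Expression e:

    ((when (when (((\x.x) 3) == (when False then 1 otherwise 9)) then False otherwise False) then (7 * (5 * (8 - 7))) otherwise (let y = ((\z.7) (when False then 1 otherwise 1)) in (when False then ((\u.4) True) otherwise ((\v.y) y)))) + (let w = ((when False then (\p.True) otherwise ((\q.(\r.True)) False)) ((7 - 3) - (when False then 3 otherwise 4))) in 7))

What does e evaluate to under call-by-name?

Trace:
step 0: ((if (if (((\x.x) 3) == (if false then 1 else 9)) then false else false) then (7 * (5 * (8 - 7))) else (let y = ((\z.7) (if false then 1 else 1)) in (if false then ((\u.4) true) else ((\v.y) y)))) + (let w = ((if false then (\p.true) else ((\q.(\r.true)) false)) ((7 - 3) - (if false then 3 else 4))) in 7))
step 1: [beta@0.0.0.0] ((if (if (3 == (if false then 1 else 9)) then false else false) then (7 * (5 * (8 - 7))) else (let y = ((\z.7) (if false then 1 else 1)) in (if false then ((\u.4) true) else ((\v.y) y)))) + (let w = ((if false then (\p.true) else ((\q.(\r.true)) false)) ((7 - 3) - (if false then 3 else 4))) in 7))
step 2: [if@0.0.0.1] ((if (if (3 == 9) then false else false) then (7 * (5 * (8 - 7))) else (let y = ((\z.7) (if false then 1 else 1)) in (if false then ((\u.4) true) else ((\v.y) y)))) + (let w = ((if false then (\p.true) else ((\q.(\r.true)) false)) ((7 - 3) - (if false then 3 else 4))) in 7))
step 3: [delta@0.0.0] ((if (if false then false else false) then (7 * (5 * (8 - 7))) else (let y = ((\z.7) (if false then 1 else 1)) in (if false then ((\u.4) true) else ((\v.y) y)))) + (let w = ((if false then (\p.true) else ((\q.(\r.true)) false)) ((7 - 3) - (if false then 3 else 4))) in 7))
step 4: [if@0.0] ((if false then (7 * (5 * (8 - 7))) else (let y = ((\z.7) (if false then 1 else 1)) in (if false then ((\u.4) true) else ((\v.y) y)))) + (let w = ((if false then (\p.true) else ((\q.(\r.true)) false)) ((7 - 3) - (if false then 3 else 4))) in 7))
step 5: [if@0] ((let y = ((\z.7) (if false then 1 else 1)) in (if false then ((\u.4) true) else ((\v.y) y))) + (let w = ((if false then (\p.true) else ((\q.(\r.true)) false)) ((7 - 3) - (if false then 3 else 4))) in 7))
step 6: [let@0] ((if false then ((\u.4) true) else ((\v.((\z.7) (if false then 1 else 1))) ((\z.7) (if false then 1 else 1)))) + (let w = ((if false then (\p.true) else ((\q.(\r.true)) false)) ((7 - 3) - (if false then 3 else 4))) in 7))
step 7: [if@0] (((\v.((\z.7) (if false then 1 else 1))) ((\z.7) (if false then 1 else 1))) + (let w = ((if false then (\p.true) else ((\q.(\r.true)) false)) ((7 - 3) - (if false then 3 else 4))) in 7))
step 8: [beta@0] (((\z.7) (if false then 1 else 1)) + (let w = ((if false then (\p.true) else ((\q.(\r.true)) false)) ((7 - 3) - (if false then 3 else 4))) in 7))
step 9: [beta@0] (7 + (let w = ((if false then (\p.true) else ((\q.(\r.true)) false)) ((7 - 3) - (if false then 3 else 4))) in 7))
step 10: [let@1] (7 + 7)
step 11: [delta@root] 14

Answer: 14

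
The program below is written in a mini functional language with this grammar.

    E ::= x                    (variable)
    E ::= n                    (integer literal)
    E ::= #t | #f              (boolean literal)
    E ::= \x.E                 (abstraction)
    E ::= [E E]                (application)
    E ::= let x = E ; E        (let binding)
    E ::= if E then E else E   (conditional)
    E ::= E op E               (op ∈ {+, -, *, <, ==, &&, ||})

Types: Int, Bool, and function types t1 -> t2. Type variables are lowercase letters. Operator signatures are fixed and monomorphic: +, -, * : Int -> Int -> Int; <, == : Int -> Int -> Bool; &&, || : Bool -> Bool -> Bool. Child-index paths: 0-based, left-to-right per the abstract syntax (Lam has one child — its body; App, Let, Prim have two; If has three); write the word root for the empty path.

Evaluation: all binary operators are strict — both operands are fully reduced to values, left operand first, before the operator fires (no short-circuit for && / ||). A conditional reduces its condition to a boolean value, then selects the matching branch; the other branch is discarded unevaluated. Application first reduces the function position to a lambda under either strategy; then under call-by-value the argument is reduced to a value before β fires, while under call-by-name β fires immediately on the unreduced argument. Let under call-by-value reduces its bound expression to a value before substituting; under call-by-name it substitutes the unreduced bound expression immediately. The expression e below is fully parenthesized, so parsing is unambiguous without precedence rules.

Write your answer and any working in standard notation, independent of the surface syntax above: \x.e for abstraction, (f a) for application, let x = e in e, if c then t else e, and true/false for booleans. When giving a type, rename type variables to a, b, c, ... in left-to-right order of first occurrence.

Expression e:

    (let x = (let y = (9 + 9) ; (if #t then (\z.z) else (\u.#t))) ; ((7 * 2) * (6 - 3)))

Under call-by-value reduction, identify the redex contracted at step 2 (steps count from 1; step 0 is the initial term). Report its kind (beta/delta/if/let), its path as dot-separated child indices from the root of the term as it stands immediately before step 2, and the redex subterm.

Answer: let at 0 : (let y = 18 in (if true then (\z.z) else (\u.true)))

Working:
step 0: (let x = (let y = (9 + 9) in (if true then (\z.z) else (\u.true))) in ((7 * 2) * (6 - 3)))
step 1: [delta@0.0] (let x = (let y = 18 in (if true then (\z.z) else (\u.true))) in ((7 * 2) * (6 - 3)))
step 2: [let@0] (let x = (if true then (\z.z) else (\u.true)) in ((7 * 2) * (6 - 3)))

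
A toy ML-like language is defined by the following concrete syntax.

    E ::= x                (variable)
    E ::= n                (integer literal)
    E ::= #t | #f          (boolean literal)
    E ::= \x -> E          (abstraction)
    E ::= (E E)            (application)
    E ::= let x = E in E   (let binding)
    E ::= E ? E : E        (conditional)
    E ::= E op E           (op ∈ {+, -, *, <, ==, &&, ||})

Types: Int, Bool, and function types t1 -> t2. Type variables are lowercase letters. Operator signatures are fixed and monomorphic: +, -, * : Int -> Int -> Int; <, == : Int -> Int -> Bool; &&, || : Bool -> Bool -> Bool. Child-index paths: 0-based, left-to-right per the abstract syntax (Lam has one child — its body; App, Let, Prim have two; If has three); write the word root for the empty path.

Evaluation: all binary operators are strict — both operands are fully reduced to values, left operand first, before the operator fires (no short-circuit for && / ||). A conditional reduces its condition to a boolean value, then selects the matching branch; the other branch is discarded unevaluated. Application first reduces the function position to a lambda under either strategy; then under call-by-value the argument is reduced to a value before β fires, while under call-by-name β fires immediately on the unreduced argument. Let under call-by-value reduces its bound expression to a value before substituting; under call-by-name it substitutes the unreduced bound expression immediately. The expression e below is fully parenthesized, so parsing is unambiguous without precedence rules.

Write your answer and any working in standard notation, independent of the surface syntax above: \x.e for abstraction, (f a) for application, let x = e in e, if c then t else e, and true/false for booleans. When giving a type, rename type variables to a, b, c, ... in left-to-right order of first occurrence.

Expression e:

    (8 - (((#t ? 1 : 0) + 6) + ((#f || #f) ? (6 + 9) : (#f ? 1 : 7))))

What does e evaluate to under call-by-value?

Answer: -6

Derivation:
step 0: (8 - (((if true then 1 else 0) + 6) + (if (false || false) then (6 + 9) else (if false then 1 else 7))))
step 1: [if@1.0.0] (8 - ((1 + 6) + (if (false || false) then (6 + 9) else (if false then 1 else 7))))
step 2: [delta@1.0] (8 - (7 + (if (false || false) then (6 + 9) else (if false then 1 else 7))))
step 3: [delta@1.1.0] (8 - (7 + (if false then (6 + 9) else (if false then 1 else 7))))
step 4: [if@1.1] (8 - (7 + (if false then 1 else 7)))
step 5: [if@1.1] (8 - (7 + 7))
step 6: [delta@1] (8 - 14)
step 7: [delta@root] -6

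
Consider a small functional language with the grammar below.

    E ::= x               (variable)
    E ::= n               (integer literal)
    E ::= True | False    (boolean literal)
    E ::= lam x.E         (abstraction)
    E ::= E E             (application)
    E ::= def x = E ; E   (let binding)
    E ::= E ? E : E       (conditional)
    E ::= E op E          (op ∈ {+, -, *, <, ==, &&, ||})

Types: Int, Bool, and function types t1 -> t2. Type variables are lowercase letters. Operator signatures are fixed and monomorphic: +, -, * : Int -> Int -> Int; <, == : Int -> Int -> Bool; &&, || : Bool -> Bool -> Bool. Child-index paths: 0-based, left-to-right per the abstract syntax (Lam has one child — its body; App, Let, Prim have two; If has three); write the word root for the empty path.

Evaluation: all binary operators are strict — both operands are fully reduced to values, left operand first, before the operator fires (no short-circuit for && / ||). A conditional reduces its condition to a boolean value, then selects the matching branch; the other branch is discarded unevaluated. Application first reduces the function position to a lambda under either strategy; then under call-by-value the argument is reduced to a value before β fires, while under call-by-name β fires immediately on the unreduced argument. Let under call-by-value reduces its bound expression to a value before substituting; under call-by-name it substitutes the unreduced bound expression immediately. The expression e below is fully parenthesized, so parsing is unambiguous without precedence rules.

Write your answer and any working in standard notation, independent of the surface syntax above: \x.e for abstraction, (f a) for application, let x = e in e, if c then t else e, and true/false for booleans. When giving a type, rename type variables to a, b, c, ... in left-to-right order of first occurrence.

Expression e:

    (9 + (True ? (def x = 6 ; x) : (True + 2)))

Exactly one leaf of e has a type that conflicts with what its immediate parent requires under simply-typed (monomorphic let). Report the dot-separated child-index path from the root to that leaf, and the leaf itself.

Trace:
  unify Int ~ Int
  unify Bool ~ Bool
let x : Int
x : Int
  unify Bool ~ Int
  FAIL: mismatch Bool ~ Int

Answer: 1.2.0 : true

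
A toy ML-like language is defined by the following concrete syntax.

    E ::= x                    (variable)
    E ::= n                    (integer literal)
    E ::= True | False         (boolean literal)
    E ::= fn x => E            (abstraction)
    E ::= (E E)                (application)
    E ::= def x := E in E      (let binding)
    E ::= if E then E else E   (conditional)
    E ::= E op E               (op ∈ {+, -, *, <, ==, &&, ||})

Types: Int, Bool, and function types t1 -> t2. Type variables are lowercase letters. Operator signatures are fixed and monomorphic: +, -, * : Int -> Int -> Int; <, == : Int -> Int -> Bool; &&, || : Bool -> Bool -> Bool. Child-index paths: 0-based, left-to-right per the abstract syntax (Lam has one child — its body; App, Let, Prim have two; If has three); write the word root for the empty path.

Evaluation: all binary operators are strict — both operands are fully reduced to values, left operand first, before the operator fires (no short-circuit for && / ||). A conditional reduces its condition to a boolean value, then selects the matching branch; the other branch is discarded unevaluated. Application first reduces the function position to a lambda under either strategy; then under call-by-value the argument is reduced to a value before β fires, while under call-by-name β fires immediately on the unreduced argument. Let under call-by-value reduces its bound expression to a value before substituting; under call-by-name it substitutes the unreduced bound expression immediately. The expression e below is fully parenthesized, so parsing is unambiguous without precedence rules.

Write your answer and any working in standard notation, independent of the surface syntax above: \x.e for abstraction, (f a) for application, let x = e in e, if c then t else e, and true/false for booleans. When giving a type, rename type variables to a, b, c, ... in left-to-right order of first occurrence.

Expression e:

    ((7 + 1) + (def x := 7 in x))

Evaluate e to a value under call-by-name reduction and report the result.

Trace:
step 0: ((7 + 1) + (let x = 7 in x))
step 1: [delta@0] (8 + (let x = 7 in x))
step 2: [let@1] (8 + 7)
step 3: [delta@root] 15

Answer: 15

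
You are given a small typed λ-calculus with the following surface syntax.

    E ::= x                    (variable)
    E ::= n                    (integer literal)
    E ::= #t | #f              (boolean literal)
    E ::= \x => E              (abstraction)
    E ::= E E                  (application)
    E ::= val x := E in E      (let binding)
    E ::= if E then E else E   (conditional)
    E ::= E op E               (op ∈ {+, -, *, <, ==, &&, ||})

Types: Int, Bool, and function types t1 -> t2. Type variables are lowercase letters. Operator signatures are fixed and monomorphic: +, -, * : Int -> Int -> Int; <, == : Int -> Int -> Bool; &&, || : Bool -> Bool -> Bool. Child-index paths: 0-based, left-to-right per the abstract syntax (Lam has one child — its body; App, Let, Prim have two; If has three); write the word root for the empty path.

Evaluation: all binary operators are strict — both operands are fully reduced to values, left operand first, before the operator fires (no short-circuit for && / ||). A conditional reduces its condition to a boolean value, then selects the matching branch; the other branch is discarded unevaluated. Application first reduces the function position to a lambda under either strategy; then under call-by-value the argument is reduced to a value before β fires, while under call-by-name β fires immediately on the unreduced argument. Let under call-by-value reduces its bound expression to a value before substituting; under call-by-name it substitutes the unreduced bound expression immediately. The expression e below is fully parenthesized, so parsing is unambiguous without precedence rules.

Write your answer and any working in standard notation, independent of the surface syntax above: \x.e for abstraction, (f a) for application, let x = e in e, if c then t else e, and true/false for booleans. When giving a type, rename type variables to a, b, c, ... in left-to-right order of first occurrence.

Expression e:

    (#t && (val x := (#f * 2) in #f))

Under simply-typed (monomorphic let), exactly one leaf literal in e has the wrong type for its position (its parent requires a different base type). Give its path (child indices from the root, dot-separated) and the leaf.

Answer: 1.0.0 : false

Working:
  unify Bool ~ Bool
  unify Bool ~ Int
  FAIL: mismatch Bool ~ Int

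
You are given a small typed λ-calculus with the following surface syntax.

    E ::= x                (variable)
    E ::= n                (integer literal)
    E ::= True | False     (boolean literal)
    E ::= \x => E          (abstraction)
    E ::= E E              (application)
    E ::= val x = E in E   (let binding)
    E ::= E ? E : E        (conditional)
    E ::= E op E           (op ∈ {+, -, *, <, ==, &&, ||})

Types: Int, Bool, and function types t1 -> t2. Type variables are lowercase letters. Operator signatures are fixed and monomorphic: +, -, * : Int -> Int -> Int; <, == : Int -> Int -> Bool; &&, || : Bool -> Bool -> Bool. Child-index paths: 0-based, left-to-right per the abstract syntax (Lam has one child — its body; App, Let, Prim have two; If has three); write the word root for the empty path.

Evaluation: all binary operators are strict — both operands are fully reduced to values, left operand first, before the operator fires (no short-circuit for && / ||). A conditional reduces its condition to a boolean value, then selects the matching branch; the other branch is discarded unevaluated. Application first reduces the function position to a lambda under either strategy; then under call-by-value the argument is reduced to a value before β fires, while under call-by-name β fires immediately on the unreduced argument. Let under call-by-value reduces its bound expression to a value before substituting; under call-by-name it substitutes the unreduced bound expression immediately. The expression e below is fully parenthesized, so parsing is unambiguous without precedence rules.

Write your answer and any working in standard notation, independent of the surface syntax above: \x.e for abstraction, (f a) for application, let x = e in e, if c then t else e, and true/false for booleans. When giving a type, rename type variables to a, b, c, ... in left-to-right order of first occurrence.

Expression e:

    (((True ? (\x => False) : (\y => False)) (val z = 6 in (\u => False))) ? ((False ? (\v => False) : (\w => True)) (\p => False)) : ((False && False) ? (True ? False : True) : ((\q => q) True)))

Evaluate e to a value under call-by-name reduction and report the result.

Answer: true

Derivation:
step 0: (if ((if true then (\x.false) else (\y.false)) (let z = 6 in (\u.false))) then ((if false then (\v.false) else (\w.true)) (\p.false)) else (if (false && false) then (if true then false else true) else ((\q.q) true)))
step 1: [if@0.0] (if ((\x.false) (let z = 6 in (\u.false))) then ((if false then (\v.false) else (\w.true)) (\p.false)) else (if (false && false) then (if true then false else true) else ((\q.q) true)))
step 2: [beta@0] (if false then ((if false then (\v.false) else (\w.true)) (\p.false)) else (if (false && false) then (if true then false else true) else ((\q.q) true)))
step 3: [if@root] (if (false && false) then (if true then false else true) else ((\q.q) true))
step 4: [delta@0] (if false then (if true then false else true) else ((\q.q) true))
step 5: [if@root] ((\q.q) true)
step 6: [beta@root] true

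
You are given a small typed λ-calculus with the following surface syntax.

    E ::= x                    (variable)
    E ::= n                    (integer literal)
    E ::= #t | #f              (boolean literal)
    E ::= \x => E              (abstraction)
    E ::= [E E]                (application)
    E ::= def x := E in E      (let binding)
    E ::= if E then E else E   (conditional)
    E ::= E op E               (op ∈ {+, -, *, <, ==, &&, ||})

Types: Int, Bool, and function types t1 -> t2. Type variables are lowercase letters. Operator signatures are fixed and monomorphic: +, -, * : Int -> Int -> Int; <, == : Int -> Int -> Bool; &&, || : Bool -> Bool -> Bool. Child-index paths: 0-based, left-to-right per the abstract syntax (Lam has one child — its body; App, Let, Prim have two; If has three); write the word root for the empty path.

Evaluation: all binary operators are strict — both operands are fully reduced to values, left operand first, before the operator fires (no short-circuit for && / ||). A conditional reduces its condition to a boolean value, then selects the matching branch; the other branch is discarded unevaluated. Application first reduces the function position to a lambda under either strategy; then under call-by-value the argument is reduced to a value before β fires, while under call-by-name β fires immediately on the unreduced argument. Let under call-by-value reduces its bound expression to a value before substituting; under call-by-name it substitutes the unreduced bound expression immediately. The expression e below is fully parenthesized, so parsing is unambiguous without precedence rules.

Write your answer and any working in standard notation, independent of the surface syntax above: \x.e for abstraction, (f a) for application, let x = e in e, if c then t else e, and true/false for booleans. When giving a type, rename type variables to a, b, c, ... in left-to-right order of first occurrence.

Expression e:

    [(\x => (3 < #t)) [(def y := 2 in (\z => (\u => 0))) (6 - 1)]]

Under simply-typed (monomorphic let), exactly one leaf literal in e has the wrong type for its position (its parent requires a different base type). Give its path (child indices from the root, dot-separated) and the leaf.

Trace:
  unify Int ~ Int
  unify Bool ~ Int
  FAIL: mismatch Bool ~ Int

Answer: 0.0.1 : true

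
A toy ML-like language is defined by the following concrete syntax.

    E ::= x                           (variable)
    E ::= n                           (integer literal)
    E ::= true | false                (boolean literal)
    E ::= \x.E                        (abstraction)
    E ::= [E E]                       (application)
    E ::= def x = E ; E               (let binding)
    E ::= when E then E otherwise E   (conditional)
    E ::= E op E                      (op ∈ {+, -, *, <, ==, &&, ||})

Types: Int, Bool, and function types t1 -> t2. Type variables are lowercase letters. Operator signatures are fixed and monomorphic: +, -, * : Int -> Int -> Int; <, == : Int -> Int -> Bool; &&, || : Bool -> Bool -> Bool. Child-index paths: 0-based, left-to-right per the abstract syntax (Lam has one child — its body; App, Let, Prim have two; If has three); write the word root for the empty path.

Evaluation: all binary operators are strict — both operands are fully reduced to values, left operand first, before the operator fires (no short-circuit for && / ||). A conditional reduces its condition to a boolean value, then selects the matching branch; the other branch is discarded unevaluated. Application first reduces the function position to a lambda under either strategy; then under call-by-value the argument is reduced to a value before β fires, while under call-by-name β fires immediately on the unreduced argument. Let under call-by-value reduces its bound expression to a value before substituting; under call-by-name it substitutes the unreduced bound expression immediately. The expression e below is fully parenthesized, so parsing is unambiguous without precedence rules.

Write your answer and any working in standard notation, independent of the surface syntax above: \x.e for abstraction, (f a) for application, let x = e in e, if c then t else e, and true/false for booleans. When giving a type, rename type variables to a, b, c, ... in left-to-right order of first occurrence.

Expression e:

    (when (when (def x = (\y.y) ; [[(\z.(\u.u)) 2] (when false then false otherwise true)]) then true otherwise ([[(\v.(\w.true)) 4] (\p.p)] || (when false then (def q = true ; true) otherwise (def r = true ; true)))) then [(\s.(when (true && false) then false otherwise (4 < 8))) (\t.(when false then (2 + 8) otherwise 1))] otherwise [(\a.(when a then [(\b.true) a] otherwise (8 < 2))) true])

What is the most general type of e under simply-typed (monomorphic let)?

Answer: Bool

Trace:
y : a
\y._ : a -> a
let x : a -> a
u : c
\u._ : c -> c
\z._ : b -> c -> c
  unify b -> c -> c ~ Int -> d
  unify b ~ Int
  unify c -> c ~ d
_ _ : c -> c
  unify Bool ~ Bool
  unify Bool ~ Bool
  unify c -> c ~ Bool -> e
  unify c ~ Bool
  unify Bool ~ e
_ _ : Bool
  unify Bool ~ Bool
\w._ : g -> Bool
\v._ : f -> g -> Bool
  unify f -> g -> Bool ~ Int -> h
  unify f ~ Int
  unify g -> Bool ~ h
_ _ : g -> Bool
p : i
\p._ : i -> i
  unify g -> Bool ~ (i -> i) -> j
  unify g ~ i -> i
  unify Bool ~ j
_ _ : Bool
  unify Bool ~ Bool
  unify Bool ~ Bool
let q : Bool
let r : Bool
  unify Bool ~ Bool
  unify Bool ~ Bool
  unify Bool ~ Bool
  unify Bool ~ Bool
  unify Bool ~ Bool
  unify Bool ~ Bool
  unify Bool ~ Bool
  unify Int ~ Int
  unify Int ~ Int
  unify Bool ~ Bool
\s._ : k -> Bool
  unify Bool ~ Bool
  unify Int ~ Int
  unify Int ~ Int
  unify Int ~ Int
\t._ : l -> Int
  unify k -> Bool ~ (l -> Int) -> m
  unify k ~ l -> Int
  unify Bool ~ m
_ _ : Bool
a : n
  unify n ~ Bool
\b._ : o -> Bool
a : Bool
  unify o -> Bool ~ Bool -> p
  unify o ~ Bool
  unify Bool ~ p
_ _ : Bool
  unify Int ~ Int
  unify Int ~ Int
  unify Bool ~ Bool
\a._ : Bool -> Bool
  unify Bool -> Bool ~ Bool -> q
  unify Bool ~ Bool
  unify Bool ~ q
_ _ : Bool
  unify Bool ~ Bool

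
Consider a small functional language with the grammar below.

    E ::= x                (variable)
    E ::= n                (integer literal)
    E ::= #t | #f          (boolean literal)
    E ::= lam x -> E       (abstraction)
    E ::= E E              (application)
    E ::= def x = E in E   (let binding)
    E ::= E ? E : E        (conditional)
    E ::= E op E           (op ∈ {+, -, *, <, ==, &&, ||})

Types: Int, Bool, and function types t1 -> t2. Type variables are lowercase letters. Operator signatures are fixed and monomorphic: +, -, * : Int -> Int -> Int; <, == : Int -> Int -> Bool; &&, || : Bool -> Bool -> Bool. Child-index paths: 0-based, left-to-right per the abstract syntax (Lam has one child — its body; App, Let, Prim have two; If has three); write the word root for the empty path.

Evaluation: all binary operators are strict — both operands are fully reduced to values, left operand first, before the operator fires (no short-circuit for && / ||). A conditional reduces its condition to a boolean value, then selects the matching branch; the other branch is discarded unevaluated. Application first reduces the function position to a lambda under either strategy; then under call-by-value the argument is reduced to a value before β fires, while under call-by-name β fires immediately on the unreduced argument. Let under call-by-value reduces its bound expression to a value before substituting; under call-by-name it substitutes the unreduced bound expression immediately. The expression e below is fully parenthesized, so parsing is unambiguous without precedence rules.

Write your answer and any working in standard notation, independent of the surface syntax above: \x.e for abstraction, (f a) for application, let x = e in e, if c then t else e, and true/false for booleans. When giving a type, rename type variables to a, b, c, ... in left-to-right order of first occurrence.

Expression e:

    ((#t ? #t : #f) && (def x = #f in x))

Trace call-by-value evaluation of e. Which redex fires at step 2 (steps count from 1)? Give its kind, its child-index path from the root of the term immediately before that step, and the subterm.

Answer: let at 1 : (let x = false in x)

Trace:
step 0: ((if true then true else false) && (let x = false in x))
step 1: [if@0] (true && (let x = false in x))
step 2: [let@1] (true && false)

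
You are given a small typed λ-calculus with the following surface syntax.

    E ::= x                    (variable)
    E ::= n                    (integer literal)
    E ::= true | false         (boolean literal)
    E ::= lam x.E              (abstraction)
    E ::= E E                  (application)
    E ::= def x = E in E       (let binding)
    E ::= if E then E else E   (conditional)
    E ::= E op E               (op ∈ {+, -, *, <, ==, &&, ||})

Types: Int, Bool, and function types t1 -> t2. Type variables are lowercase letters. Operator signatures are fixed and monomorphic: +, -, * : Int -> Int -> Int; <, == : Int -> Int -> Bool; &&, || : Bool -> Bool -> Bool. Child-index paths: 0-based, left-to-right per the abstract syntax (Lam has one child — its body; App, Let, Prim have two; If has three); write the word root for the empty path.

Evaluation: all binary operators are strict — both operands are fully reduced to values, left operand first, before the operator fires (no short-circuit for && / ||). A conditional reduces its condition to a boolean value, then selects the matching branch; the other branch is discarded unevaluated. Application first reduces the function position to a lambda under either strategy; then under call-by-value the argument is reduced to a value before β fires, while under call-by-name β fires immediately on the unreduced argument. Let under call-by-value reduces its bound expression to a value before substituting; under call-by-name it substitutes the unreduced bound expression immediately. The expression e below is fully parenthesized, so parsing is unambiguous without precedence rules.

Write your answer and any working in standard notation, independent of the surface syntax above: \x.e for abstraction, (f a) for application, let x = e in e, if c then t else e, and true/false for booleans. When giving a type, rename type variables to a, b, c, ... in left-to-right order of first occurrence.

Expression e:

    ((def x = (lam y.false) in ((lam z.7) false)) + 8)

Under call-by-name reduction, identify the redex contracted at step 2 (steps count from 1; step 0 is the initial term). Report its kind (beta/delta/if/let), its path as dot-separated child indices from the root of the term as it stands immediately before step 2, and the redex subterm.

Answer: beta at 0 : ((\z.7) false)

Working:
step 0: ((let x = (\y.false) in ((\z.7) false)) + 8)
step 1: [let@0] (((\z.7) false) + 8)
step 2: [beta@0] (7 + 8)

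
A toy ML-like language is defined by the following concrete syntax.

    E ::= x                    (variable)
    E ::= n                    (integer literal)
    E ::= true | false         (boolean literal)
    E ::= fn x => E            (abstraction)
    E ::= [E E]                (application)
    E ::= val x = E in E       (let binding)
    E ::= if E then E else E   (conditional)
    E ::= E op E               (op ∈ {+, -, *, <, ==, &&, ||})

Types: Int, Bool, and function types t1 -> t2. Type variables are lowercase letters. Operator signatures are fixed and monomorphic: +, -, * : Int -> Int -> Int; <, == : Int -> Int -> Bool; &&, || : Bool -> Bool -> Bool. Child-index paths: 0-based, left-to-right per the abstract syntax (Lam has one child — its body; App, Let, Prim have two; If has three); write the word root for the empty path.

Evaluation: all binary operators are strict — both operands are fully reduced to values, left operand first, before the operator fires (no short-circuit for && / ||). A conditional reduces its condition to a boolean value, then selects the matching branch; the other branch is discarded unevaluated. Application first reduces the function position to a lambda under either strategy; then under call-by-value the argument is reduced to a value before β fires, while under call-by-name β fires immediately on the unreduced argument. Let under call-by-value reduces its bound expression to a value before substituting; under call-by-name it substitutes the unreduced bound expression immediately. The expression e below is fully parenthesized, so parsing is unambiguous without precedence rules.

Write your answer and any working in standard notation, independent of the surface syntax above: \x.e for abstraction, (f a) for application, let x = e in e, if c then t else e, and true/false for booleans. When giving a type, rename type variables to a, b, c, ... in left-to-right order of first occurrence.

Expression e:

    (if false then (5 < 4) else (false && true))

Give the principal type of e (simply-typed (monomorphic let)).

Answer: Bool

Derivation:
  unify Bool ~ Bool
  unify Int ~ Int
  unify Int ~ Int
  unify Bool ~ Bool
  unify Bool ~ Bool
  unify Bool ~ Bool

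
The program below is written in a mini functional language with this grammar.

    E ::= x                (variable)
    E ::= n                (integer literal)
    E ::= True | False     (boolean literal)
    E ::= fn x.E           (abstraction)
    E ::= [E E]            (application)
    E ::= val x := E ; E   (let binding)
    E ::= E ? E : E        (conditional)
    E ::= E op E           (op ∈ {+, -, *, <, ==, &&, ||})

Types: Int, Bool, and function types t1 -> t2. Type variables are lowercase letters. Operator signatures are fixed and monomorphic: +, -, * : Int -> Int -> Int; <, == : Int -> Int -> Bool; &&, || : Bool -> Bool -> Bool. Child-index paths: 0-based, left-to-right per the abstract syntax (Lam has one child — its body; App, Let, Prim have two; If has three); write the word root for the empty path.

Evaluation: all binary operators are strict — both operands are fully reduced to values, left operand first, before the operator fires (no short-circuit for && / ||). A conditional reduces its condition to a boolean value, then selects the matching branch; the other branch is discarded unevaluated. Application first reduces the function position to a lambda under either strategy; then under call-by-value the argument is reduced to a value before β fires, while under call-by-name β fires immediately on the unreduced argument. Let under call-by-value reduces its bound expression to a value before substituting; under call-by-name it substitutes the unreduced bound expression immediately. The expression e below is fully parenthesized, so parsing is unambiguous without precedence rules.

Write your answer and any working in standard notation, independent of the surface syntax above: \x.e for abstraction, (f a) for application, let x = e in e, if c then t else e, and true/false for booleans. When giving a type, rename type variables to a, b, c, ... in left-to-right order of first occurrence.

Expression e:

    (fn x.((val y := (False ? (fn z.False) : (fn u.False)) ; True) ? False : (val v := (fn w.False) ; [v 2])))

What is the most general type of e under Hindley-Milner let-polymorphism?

Answer: a -> Bool

Trace:
  unify Bool ~ Bool
\z._ : b -> Bool
\u._ : c -> Bool
  unify b -> Bool ~ c -> Bool
  unify b ~ c
  unify Bool ~ Bool
let y : forall. c -> Bool
  unify Bool ~ Bool
\w._ : d -> Bool
let v : forall. d -> Bool
v : e -> Bool
  unify e -> Bool ~ Int -> f
  unify e ~ Int
  unify Bool ~ f
_ _ : Bool
  unify Bool ~ Bool
\x._ : a -> Bool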